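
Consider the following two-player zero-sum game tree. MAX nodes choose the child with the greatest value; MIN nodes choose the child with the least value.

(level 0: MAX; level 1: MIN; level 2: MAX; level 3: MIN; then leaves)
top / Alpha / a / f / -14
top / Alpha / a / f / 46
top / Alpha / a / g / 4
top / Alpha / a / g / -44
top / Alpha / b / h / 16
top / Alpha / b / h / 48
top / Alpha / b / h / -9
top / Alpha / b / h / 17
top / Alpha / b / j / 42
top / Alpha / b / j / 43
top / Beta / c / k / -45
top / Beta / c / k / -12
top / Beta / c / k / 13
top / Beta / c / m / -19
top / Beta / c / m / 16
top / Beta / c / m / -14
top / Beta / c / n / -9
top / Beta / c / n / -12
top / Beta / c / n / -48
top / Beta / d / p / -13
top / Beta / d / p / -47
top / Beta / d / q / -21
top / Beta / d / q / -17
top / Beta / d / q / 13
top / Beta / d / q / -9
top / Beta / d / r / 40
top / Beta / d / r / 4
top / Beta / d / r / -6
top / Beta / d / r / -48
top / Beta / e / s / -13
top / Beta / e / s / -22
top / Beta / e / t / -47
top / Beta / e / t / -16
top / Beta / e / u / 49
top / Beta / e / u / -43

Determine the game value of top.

-14

f (MIN): min(-14, 46) = -14
g (MIN): min(4, -44) = -44
a (MAX): max(-14, -44) = -14
h (MIN): min(16, 48, -9, 17) = -9
j (MIN): min(42, 43) = 42
b (MAX): max(-9, 42) = 42
Alpha (MIN): min(-14, 42) = -14
k (MIN): min(-45, -12, 13) = -45
m (MIN): min(-19, 16, -14) = -19
n (MIN): min(-9, -12, -48) = -48
c (MAX): max(-45, -19, -48) = -19
p (MIN): min(-13, -47) = -47
q (MIN): min(-21, -17, 13, -9) = -21
r (MIN): min(40, 4, -6, -48) = -48
d (MAX): max(-47, -21, -48) = -21
s (MIN): min(-13, -22) = -22
t (MIN): min(-47, -16) = -47
u (MIN): min(49, -43) = -43
e (MAX): max(-22, -47, -43) = -22
Beta (MIN): min(-19, -21, -22) = -22
top (MAX): max(-14, -22) = -14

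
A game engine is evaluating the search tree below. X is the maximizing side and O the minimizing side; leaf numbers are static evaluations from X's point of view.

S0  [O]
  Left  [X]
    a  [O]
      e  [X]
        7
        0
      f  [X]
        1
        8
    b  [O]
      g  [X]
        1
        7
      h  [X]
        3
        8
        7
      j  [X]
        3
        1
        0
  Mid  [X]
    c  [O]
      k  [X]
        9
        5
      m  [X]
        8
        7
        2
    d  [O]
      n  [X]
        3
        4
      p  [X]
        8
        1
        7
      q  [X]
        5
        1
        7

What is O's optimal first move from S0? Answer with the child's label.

Left

e (X): max(7, 0) = 7
f (X): max(1, 8) = 8
a (O): min(7, 8) = 7
g (X): max(1, 7) = 7
h (X): max(3, 8, 7) = 8
j (X): max(3, 1, 0) = 3
b (O): min(7, 8, 3) = 3
Left (X): max(7, 3) = 7
k (X): max(9, 5) = 9
m (X): max(8, 7, 2) = 8
c (O): min(9, 8) = 8
n (X): max(3, 4) = 4
p (X): max(8, 1, 7) = 8
q (X): max(5, 1, 7) = 7
d (O): min(4, 8, 7) = 4
Mid (X): max(8, 4) = 8
S0 (O): min(7, 8) = 7
O at S0 wants the lowest of {Left=7, Mid=8}, so chooses Left.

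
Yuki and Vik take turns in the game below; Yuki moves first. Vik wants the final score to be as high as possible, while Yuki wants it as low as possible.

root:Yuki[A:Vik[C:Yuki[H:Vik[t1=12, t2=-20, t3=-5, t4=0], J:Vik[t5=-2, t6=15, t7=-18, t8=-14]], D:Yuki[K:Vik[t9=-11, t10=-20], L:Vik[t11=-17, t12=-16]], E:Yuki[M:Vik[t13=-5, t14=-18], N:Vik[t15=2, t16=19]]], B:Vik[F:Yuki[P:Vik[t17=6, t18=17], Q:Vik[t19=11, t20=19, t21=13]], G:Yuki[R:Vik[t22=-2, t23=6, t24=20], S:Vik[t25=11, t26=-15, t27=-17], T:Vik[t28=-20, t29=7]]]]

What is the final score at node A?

12

H (Vik): max(12, -20, -5, 0) = 12
J (Vik): max(-2, 15, -18, -14) = 15
C (Yuki): min(12, 15) = 12
K (Vik): max(-11, -20) = -11
L (Vik): max(-17, -16) = -16
D (Yuki): min(-11, -16) = -16
M (Vik): max(-5, -18) = -5
N (Vik): max(2, 19) = 19
E (Yuki): min(-5, 19) = -5
A (Vik): max(12, -16, -5) = 12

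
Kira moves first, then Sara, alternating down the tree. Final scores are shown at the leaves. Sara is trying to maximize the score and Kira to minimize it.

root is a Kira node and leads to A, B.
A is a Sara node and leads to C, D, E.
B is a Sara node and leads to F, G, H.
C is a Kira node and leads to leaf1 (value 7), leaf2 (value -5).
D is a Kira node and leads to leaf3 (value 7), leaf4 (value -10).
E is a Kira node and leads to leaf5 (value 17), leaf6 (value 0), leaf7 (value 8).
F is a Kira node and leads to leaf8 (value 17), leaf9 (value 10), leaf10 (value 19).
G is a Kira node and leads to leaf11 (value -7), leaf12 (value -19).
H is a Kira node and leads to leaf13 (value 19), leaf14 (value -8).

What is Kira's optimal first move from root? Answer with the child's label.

C (Kira): min(7, -5) = -5
D (Kira): min(7, -10) = -10
E (Kira): min(17, 0, 8) = 0
A (Sara): max(-5, -10, 0) = 0
F (Kira): min(17, 10, 19) = 10
G (Kira): min(-7, -19) = -19
H (Kira): min(19, -8) = -8
B (Sara): max(10, -19, -8) = 10
root (Kira): min(0, 10) = 0
Kira at root wants the lowest of {A=0, B=10}, so chooses A.

A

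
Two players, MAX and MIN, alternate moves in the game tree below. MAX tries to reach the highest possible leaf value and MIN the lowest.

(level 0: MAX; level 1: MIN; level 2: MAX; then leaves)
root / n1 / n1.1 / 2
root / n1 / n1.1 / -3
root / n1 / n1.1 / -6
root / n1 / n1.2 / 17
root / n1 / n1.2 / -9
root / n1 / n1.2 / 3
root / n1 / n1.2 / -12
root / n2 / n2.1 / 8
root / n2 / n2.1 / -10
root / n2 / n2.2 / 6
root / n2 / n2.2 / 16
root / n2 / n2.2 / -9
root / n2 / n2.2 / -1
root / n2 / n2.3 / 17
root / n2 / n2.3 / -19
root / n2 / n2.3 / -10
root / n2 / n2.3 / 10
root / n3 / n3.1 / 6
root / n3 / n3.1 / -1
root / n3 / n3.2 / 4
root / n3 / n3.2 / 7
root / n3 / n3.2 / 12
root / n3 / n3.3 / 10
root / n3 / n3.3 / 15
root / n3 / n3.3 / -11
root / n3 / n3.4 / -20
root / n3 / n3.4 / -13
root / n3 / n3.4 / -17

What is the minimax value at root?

n1.1 (MAX): max(2, -3, -6) = 2
n1.2 (MAX): max(17, -9, 3, -12) = 17
n1 (MIN): min(2, 17) = 2
n2.1 (MAX): max(8, -10) = 8
n2.2 (MAX): max(6, 16, -9, -1) = 16
n2.3 (MAX): max(17, -19, -10, 10) = 17
n2 (MIN): min(8, 16, 17) = 8
n3.1 (MAX): max(6, -1) = 6
n3.2 (MAX): max(4, 7, 12) = 12
n3.3 (MAX): max(10, 15, -11) = 15
n3.4 (MAX): max(-20, -13, -17) = -13
n3 (MIN): min(6, 12, 15, -13) = -13
root (MAX): max(2, 8, -13) = 8

8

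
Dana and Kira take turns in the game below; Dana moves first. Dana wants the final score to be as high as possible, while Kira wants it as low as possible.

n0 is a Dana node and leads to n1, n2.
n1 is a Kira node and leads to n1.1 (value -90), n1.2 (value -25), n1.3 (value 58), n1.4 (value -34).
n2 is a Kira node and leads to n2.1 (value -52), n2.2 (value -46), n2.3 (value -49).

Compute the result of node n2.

-52

n2 (Kira): min(-52, -46, -49) = -52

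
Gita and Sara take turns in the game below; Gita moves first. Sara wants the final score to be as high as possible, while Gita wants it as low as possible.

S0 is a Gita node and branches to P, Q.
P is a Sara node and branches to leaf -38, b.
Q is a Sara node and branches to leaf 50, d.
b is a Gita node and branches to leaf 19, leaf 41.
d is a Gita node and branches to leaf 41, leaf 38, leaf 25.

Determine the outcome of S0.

b (Gita): min(19, 41) = 19
P (Sara): max(-38, 19) = 19
d (Gita): min(41, 38, 25) = 25
Q (Sara): max(50, 25) = 50
S0 (Gita): min(19, 50) = 19

19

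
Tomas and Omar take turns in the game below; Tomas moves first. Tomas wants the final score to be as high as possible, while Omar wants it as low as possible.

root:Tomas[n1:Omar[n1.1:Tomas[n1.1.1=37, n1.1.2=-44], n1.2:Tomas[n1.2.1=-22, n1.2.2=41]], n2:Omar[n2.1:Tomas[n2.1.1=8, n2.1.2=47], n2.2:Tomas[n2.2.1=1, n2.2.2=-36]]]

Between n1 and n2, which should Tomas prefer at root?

n1

n1.1 (Tomas): max(37, -44) = 37
n1.2 (Tomas): max(-22, 41) = 41
n1 (Omar): min(37, 41) = 37
n2.1 (Tomas): max(8, 47) = 47
n2.2 (Tomas): max(1, -36) = 1
n2 (Omar): min(47, 1) = 1
Tomas prefers the higher value; n1=37, n2=1. n1 is better since 37 > 1.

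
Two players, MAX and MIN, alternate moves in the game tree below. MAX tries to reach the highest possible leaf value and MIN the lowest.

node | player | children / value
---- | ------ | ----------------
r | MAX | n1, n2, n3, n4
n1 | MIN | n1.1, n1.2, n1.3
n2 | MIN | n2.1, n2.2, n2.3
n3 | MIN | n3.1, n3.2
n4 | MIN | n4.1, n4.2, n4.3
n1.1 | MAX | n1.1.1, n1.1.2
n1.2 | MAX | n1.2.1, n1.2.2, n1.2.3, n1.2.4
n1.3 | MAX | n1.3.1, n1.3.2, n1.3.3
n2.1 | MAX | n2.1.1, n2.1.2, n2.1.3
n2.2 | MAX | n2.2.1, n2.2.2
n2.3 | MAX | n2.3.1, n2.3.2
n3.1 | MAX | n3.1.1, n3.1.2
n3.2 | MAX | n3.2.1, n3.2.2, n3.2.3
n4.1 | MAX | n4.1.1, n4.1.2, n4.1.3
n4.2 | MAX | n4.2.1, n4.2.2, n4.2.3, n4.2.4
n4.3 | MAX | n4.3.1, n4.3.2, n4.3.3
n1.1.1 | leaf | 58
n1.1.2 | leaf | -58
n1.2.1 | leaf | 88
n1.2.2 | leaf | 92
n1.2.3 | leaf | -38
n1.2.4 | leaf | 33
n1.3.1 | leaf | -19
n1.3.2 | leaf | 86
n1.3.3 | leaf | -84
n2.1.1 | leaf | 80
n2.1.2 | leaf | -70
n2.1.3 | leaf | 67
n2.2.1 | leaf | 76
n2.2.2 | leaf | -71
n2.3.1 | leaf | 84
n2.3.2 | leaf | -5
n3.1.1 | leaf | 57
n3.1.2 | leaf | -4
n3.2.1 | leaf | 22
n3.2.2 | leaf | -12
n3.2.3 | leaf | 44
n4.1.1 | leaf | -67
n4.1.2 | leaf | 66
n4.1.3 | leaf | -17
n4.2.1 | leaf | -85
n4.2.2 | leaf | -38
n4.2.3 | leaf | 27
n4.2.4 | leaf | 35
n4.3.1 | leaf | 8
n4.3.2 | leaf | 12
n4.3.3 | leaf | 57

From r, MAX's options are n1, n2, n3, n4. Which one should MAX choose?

n1.1 (MAX): max(58, -58) = 58
n1.2 (MAX): max(88, 92, -38, 33) = 92
n1.3 (MAX): max(-19, 86, -84) = 86
n1 (MIN): min(58, 92, 86) = 58
n2.1 (MAX): max(80, -70, 67) = 80
n2.2 (MAX): max(76, -71) = 76
n2.3 (MAX): max(84, -5) = 84
n2 (MIN): min(80, 76, 84) = 76
n3.1 (MAX): max(57, -4) = 57
n3.2 (MAX): max(22, -12, 44) = 44
n3 (MIN): min(57, 44) = 44
n4.1 (MAX): max(-67, 66, -17) = 66
n4.2 (MAX): max(-85, -38, 27, 35) = 35
n4.3 (MAX): max(8, 12, 57) = 57
n4 (MIN): min(66, 35, 57) = 35
r (MAX): max(58, 76, 44, 35) = 76
MAX at r wants the highest of {n1=58, n2=76, n3=44, n4=35}, so chooses n2.

n2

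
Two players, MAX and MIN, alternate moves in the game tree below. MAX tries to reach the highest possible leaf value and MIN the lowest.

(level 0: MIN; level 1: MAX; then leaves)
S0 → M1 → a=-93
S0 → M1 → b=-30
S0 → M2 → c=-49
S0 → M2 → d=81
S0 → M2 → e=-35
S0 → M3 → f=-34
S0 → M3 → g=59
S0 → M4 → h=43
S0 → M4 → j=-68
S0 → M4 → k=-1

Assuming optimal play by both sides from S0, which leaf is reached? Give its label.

M1 (MAX): max(-93, -30) = -30
M2 (MAX): max(-49, 81, -35) = 81
M3 (MAX): max(-34, 59) = 59
M4 (MAX): max(43, -68, -1) = 43
S0 (MIN): min(-30, 81, 59, 43) = -30
At S0, MIN picks M1 (lowest: -30).
At M1, MAX picks b (highest: -30).
Terminal value -30.

b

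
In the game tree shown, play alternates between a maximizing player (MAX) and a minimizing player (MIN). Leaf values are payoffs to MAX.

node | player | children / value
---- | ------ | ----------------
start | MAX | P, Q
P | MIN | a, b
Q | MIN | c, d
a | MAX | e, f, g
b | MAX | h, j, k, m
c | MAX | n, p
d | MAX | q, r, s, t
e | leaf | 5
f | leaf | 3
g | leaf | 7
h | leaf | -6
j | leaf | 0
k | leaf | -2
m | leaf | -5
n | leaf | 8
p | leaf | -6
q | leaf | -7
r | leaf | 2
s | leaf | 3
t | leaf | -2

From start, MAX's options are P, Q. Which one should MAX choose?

a (MAX): max(5, 3, 7) = 7
b (MAX): max(-6, 0, -2, -5) = 0
P (MIN): min(7, 0) = 0
c (MAX): max(8, -6) = 8
d (MAX): max(-7, 2, 3, -2) = 3
Q (MIN): min(8, 3) = 3
start (MAX): max(0, 3) = 3
MAX at start wants the highest of {P=0, Q=3}, so chooses Q.

Q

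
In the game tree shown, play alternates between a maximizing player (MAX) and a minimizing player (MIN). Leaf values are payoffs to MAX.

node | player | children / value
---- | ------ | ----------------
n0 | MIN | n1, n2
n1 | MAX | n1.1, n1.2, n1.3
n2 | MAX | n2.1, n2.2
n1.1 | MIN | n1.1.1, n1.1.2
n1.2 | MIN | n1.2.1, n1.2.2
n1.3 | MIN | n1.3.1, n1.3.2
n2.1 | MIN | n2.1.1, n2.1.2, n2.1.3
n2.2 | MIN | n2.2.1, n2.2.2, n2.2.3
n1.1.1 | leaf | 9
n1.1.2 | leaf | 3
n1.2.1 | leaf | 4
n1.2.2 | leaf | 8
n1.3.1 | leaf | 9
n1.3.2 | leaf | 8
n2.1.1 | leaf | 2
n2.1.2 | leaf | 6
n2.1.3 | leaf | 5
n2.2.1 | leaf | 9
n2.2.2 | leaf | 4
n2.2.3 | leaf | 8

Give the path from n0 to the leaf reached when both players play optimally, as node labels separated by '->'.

n0 -> n2 -> n2.2 -> n2.2.2

n1.1 (MIN): min(9, 3) = 3
n1.2 (MIN): min(4, 8) = 4
n1.3 (MIN): min(9, 8) = 8
n1 (MAX): max(3, 4, 8) = 8
n2.1 (MIN): min(2, 6, 5) = 2
n2.2 (MIN): min(9, 4, 8) = 4
n2 (MAX): max(2, 4) = 4
n0 (MIN): min(8, 4) = 4
At n0, MIN picks n2 (lowest: 4).
At n2, MAX picks n2.2 (highest: 4).
At n2.2, MIN picks n2.2.2 (lowest: 4).
Terminal value 4.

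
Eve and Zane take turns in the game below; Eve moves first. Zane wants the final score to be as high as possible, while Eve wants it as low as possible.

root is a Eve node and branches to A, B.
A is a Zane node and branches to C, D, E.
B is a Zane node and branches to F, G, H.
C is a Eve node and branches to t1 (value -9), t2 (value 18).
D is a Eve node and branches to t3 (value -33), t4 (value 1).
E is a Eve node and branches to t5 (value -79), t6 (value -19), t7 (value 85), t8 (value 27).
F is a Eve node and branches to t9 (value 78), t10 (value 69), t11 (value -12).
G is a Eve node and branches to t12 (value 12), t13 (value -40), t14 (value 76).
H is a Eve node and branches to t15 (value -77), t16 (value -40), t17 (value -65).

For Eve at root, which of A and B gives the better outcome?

C (Eve): min(-9, 18) = -9
D (Eve): min(-33, 1) = -33
E (Eve): min(-79, -19, 85, 27) = -79
A (Zane): max(-9, -33, -79) = -9
F (Eve): min(78, 69, -12) = -12
G (Eve): min(12, -40, 76) = -40
H (Eve): min(-77, -40, -65) = -77
B (Zane): max(-12, -40, -77) = -12
Eve prefers the lower value; A=-9, B=-12. B is better since -12 < -9.

B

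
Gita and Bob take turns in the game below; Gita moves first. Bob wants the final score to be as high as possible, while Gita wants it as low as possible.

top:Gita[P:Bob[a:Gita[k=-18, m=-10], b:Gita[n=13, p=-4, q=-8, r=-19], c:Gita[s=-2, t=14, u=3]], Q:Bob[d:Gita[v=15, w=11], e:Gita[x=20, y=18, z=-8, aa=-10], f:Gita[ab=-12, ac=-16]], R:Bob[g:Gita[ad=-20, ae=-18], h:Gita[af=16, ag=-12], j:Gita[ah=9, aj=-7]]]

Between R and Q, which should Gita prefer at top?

g (Gita): min(-20, -18) = -20
h (Gita): min(16, -12) = -12
j (Gita): min(9, -7) = -7
R (Bob): max(-20, -12, -7) = -7
d (Gita): min(15, 11) = 11
e (Gita): min(20, 18, -8, -10) = -10
f (Gita): min(-12, -16) = -16
Q (Bob): max(11, -10, -16) = 11
Gita prefers the lower value; R=-7, Q=11. R is better since -7 < 11.

R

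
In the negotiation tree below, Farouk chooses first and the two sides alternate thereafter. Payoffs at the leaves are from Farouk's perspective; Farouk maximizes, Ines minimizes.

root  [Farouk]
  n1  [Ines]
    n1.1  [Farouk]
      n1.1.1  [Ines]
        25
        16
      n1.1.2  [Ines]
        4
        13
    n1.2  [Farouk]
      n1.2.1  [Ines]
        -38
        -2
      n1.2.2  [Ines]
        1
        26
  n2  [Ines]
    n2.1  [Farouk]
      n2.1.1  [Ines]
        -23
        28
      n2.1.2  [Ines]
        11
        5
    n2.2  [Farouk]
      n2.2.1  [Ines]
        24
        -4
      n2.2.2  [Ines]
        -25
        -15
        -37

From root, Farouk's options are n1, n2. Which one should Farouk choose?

n1.1.1 (Ines): min(25, 16) = 16
n1.1.2 (Ines): min(4, 13) = 4
n1.1 (Farouk): max(16, 4) = 16
n1.2.1 (Ines): min(-38, -2) = -38
n1.2.2 (Ines): min(1, 26) = 1
n1.2 (Farouk): max(-38, 1) = 1
n1 (Ines): min(16, 1) = 1
n2.1.1 (Ines): min(-23, 28) = -23
n2.1.2 (Ines): min(11, 5) = 5
n2.1 (Farouk): max(-23, 5) = 5
n2.2.1 (Ines): min(24, -4) = -4
n2.2.2 (Ines): min(-25, -15, -37) = -37
n2.2 (Farouk): max(-4, -37) = -4
n2 (Ines): min(5, -4) = -4
root (Farouk): max(1, -4) = 1
Farouk at root wants the highest of {n1=1, n2=-4}, so chooses n1.

n1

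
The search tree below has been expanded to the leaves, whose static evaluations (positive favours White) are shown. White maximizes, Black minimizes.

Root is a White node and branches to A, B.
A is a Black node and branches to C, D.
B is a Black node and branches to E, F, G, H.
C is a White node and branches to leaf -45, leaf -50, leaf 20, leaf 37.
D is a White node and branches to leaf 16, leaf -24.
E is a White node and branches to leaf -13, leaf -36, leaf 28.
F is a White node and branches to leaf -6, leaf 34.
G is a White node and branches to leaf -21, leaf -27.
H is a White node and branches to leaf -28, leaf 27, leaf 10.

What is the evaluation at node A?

16

C (White): max(-45, -50, 20, 37) = 37
D (White): max(16, -24) = 16
A (Black): min(37, 16) = 16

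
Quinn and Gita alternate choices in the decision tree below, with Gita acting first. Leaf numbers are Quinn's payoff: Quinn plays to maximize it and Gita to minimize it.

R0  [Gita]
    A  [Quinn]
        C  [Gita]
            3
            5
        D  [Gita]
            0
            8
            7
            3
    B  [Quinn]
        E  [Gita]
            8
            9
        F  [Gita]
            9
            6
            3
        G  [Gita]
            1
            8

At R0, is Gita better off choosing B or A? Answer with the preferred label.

E (Gita): min(8, 9) = 8
F (Gita): min(9, 6, 3) = 3
G (Gita): min(1, 8) = 1
B (Quinn): max(8, 3, 1) = 8
C (Gita): min(3, 5) = 3
D (Gita): min(0, 8, 7, 3) = 0
A (Quinn): max(3, 0) = 3
Gita prefers the lower value; B=8, A=3. A is better since 3 < 8.

A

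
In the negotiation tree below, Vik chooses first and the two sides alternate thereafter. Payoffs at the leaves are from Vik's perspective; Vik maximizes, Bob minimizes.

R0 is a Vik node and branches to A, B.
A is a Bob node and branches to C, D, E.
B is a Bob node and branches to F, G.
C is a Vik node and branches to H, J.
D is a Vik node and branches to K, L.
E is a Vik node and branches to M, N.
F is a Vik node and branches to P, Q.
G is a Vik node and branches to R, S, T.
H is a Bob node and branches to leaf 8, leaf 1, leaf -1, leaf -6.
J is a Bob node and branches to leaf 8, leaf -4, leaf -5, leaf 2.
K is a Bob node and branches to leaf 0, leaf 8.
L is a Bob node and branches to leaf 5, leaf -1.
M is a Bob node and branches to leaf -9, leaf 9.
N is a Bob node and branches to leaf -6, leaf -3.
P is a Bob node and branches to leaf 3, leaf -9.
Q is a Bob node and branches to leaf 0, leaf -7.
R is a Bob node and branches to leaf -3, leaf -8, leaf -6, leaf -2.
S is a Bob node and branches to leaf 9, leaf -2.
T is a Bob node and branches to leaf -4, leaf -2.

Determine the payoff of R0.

-6

H (Bob): min(8, 1, -1, -6) = -6
J (Bob): min(8, -4, -5, 2) = -5
C (Vik): max(-6, -5) = -5
K (Bob): min(0, 8) = 0
L (Bob): min(5, -1) = -1
D (Vik): max(0, -1) = 0
M (Bob): min(-9, 9) = -9
N (Bob): min(-6, -3) = -6
E (Vik): max(-9, -6) = -6
A (Bob): min(-5, 0, -6) = -6
P (Bob): min(3, -9) = -9
Q (Bob): min(0, -7) = -7
F (Vik): max(-9, -7) = -7
R (Bob): min(-3, -8, -6, -2) = -8
S (Bob): min(9, -2) = -2
T (Bob): min(-4, -2) = -4
G (Vik): max(-8, -2, -4) = -2
B (Bob): min(-7, -2) = -7
R0 (Vik): max(-6, -7) = -6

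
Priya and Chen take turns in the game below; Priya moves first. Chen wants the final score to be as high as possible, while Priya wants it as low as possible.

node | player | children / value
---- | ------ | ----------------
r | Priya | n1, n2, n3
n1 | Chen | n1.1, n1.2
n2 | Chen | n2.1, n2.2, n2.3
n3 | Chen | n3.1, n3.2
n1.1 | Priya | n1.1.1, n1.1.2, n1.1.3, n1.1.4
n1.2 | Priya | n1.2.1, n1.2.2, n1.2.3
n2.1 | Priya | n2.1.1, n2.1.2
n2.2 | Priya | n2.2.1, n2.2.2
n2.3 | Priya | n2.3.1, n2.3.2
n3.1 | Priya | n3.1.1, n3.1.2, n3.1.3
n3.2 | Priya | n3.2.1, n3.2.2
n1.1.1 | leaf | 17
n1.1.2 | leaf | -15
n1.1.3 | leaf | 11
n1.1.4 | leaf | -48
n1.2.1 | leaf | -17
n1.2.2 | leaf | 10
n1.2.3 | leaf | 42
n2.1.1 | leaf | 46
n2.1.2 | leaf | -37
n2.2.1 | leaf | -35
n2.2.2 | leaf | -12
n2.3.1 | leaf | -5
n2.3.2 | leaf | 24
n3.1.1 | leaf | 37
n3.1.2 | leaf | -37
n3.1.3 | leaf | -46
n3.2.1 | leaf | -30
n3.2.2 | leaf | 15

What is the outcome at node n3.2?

n3.2 (Priya): min(-30, 15) = -30

-30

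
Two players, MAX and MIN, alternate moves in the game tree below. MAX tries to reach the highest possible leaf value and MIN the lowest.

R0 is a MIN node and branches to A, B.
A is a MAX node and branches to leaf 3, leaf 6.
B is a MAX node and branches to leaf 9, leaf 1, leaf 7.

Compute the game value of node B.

9

B (MAX): max(9, 1, 7) = 9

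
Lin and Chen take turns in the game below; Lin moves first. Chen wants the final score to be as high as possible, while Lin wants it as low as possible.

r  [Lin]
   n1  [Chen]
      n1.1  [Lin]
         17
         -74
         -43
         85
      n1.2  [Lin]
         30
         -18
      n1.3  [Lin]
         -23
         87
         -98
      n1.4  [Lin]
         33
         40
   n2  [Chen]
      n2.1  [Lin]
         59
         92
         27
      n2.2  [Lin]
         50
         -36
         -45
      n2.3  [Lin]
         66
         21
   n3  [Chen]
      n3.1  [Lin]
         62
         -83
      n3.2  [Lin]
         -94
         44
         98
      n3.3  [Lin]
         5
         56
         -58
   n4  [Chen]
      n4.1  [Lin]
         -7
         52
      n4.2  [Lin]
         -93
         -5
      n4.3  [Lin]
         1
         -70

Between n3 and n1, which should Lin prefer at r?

n3.1 (Lin): min(62, -83) = -83
n3.2 (Lin): min(-94, 44, 98) = -94
n3.3 (Lin): min(5, 56, -58) = -58
n3 (Chen): max(-83, -94, -58) = -58
n1.1 (Lin): min(17, -74, -43, 85) = -74
n1.2 (Lin): min(30, -18) = -18
n1.3 (Lin): min(-23, 87, -98) = -98
n1.4 (Lin): min(33, 40) = 33
n1 (Chen): max(-74, -18, -98, 33) = 33
Lin prefers the lower value; n3=-58, n1=33. n3 is better since -58 < 33.

n3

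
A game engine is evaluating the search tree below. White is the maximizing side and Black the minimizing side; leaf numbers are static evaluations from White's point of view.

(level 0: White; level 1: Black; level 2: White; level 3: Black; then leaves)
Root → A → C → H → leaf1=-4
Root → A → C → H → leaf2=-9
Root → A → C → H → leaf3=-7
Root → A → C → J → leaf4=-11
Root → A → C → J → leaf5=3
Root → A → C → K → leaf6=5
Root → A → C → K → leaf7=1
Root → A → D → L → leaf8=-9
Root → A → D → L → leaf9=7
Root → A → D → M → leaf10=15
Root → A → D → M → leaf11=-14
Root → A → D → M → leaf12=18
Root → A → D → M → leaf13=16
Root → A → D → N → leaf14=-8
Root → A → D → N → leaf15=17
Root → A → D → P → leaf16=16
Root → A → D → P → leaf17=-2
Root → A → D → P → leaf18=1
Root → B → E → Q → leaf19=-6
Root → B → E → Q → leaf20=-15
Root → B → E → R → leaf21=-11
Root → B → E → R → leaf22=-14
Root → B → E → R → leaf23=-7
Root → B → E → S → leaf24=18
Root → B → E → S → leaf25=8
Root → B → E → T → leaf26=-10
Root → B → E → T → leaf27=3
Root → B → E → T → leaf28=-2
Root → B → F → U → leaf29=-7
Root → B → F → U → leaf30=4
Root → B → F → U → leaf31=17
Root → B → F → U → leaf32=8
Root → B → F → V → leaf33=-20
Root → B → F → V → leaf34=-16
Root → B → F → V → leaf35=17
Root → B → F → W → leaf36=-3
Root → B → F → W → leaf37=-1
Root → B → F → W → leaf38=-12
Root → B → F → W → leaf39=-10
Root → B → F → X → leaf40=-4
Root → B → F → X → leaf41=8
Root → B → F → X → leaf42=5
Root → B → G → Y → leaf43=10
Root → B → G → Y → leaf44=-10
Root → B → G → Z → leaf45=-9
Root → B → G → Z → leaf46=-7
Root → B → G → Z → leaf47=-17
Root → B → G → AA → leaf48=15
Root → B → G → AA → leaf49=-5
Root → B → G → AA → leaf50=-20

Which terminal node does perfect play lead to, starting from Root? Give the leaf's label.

H (Black): min(-4, -9, -7) = -9
J (Black): min(-11, 3) = -11
K (Black): min(5, 1) = 1
C (White): max(-9, -11, 1) = 1
L (Black): min(-9, 7) = -9
M (Black): min(15, -14, 18, 16) = -14
N (Black): min(-8, 17) = -8
P (Black): min(16, -2, 1) = -2
D (White): max(-9, -14, -8, -2) = -2
A (Black): min(1, -2) = -2
Q (Black): min(-6, -15) = -15
R (Black): min(-11, -14, -7) = -14
S (Black): min(18, 8) = 8
T (Black): min(-10, 3, -2) = -10
E (White): max(-15, -14, 8, -10) = 8
U (Black): min(-7, 4, 17, 8) = -7
V (Black): min(-20, -16, 17) = -20
W (Black): min(-3, -1, -12, -10) = -12
X (Black): min(-4, 8, 5) = -4
F (White): max(-7, -20, -12, -4) = -4
Y (Black): min(10, -10) = -10
Z (Black): min(-9, -7, -17) = -17
AA (Black): min(15, -5, -20) = -20
G (White): max(-10, -17, -20) = -10
B (Black): min(8, -4, -10) = -10
Root (White): max(-2, -10) = -2
At Root, White picks A (highest: -2).
At A, Black picks D (lowest: -2).
At D, White picks P (highest: -2).
At P, Black picks leaf17 (lowest: -2).
Terminal value -2.

leaf17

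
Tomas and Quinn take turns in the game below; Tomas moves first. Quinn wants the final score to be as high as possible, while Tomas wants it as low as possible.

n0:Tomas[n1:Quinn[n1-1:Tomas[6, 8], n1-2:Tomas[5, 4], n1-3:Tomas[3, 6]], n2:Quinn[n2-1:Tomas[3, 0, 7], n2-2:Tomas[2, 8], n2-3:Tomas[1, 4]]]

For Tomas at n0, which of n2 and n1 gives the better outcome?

n2

n2-1 (Tomas): min(3, 0, 7) = 0
n2-2 (Tomas): min(2, 8) = 2
n2-3 (Tomas): min(1, 4) = 1
n2 (Quinn): max(0, 2, 1) = 2
n1-1 (Tomas): min(6, 8) = 6
n1-2 (Tomas): min(5, 4) = 4
n1-3 (Tomas): min(3, 6) = 3
n1 (Quinn): max(6, 4, 3) = 6
Tomas prefers the lower value; n2=2, n1=6. n2 is better since 2 < 6.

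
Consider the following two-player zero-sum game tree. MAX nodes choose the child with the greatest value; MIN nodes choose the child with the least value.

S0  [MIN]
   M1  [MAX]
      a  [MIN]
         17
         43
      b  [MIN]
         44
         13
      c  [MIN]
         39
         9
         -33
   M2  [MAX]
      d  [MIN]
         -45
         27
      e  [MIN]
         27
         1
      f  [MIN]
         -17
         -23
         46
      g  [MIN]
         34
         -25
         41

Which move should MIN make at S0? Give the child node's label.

M2

a (MIN): min(17, 43) = 17
b (MIN): min(44, 13) = 13
c (MIN): min(39, 9, -33) = -33
M1 (MAX): max(17, 13, -33) = 17
d (MIN): min(-45, 27) = -45
e (MIN): min(27, 1) = 1
f (MIN): min(-17, -23, 46) = -23
g (MIN): min(34, -25, 41) = -25
M2 (MAX): max(-45, 1, -23, -25) = 1
S0 (MIN): min(17, 1) = 1
MIN at S0 wants the lowest of {M1=17, M2=1}, so chooses M2.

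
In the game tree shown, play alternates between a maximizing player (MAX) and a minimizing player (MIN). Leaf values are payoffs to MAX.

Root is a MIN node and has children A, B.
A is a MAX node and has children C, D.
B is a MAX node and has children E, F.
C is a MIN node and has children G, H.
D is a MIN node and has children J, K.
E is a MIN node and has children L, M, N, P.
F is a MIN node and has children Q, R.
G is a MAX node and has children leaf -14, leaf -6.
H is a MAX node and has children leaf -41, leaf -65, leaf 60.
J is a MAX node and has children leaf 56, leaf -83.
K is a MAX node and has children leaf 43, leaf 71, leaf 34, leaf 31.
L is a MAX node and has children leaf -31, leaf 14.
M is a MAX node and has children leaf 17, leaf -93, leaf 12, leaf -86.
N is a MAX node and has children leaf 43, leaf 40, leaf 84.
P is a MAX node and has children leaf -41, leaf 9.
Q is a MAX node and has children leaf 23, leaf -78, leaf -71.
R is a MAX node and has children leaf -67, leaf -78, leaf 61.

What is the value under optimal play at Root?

G (MAX): max(-14, -6) = -6
H (MAX): max(-41, -65, 60) = 60
C (MIN): min(-6, 60) = -6
J (MAX): max(56, -83) = 56
K (MAX): max(43, 71, 34, 31) = 71
D (MIN): min(56, 71) = 56
A (MAX): max(-6, 56) = 56
L (MAX): max(-31, 14) = 14
M (MAX): max(17, -93, 12, -86) = 17
N (MAX): max(43, 40, 84) = 84
P (MAX): max(-41, 9) = 9
E (MIN): min(14, 17, 84, 9) = 9
Q (MAX): max(23, -78, -71) = 23
R (MAX): max(-67, -78, 61) = 61
F (MIN): min(23, 61) = 23
B (MAX): max(9, 23) = 23
Root (MIN): min(56, 23) = 23

23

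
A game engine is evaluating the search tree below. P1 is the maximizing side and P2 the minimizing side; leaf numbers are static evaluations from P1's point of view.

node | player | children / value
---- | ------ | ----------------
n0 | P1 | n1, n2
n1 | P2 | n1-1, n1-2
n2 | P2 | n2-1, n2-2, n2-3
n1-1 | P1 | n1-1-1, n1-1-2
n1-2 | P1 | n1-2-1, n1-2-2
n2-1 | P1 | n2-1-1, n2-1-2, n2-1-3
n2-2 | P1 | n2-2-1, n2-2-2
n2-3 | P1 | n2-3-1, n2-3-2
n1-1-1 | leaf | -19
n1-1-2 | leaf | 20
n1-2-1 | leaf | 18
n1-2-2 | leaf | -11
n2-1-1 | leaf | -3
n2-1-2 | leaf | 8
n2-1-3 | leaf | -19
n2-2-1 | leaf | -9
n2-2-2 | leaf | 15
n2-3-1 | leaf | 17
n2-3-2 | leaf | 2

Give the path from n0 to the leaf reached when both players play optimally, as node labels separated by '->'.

n0 -> n1 -> n1-2 -> n1-2-1

n1-1 (P1): max(-19, 20) = 20
n1-2 (P1): max(18, -11) = 18
n1 (P2): min(20, 18) = 18
n2-1 (P1): max(-3, 8, -19) = 8
n2-2 (P1): max(-9, 15) = 15
n2-3 (P1): max(17, 2) = 17
n2 (P2): min(8, 15, 17) = 8
n0 (P1): max(18, 8) = 18
At n0, P1 picks n1 (highest: 18).
At n1, P2 picks n1-2 (lowest: 18).
At n1-2, P1 picks n1-2-1 (highest: 18).
Terminal value 18.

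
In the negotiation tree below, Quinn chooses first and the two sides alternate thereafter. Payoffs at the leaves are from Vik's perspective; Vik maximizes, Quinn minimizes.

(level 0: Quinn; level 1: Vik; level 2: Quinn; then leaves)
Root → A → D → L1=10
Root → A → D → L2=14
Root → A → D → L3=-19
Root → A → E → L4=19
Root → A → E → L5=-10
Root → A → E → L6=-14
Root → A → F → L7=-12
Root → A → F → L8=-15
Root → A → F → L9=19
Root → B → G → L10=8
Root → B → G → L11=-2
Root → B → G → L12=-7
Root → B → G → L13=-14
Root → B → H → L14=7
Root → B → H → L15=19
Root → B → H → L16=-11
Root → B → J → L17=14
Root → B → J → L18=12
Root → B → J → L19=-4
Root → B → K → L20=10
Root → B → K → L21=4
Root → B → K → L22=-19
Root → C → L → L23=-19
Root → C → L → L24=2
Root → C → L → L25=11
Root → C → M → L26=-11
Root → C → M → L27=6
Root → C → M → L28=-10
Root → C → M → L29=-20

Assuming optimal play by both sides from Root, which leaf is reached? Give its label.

L23

D (Quinn): min(10, 14, -19) = -19
E (Quinn): min(19, -10, -14) = -14
F (Quinn): min(-12, -15, 19) = -15
A (Vik): max(-19, -14, -15) = -14
G (Quinn): min(8, -2, -7, -14) = -14
H (Quinn): min(7, 19, -11) = -11
J (Quinn): min(14, 12, -4) = -4
K (Quinn): min(10, 4, -19) = -19
B (Vik): max(-14, -11, -4, -19) = -4
L (Quinn): min(-19, 2, 11) = -19
M (Quinn): min(-11, 6, -10, -20) = -20
C (Vik): max(-19, -20) = -19
Root (Quinn): min(-14, -4, -19) = -19
At Root, Quinn picks C (lowest: -19).
At C, Vik picks L (highest: -19).
At L, Quinn picks L23 (lowest: -19).
Terminal value -19.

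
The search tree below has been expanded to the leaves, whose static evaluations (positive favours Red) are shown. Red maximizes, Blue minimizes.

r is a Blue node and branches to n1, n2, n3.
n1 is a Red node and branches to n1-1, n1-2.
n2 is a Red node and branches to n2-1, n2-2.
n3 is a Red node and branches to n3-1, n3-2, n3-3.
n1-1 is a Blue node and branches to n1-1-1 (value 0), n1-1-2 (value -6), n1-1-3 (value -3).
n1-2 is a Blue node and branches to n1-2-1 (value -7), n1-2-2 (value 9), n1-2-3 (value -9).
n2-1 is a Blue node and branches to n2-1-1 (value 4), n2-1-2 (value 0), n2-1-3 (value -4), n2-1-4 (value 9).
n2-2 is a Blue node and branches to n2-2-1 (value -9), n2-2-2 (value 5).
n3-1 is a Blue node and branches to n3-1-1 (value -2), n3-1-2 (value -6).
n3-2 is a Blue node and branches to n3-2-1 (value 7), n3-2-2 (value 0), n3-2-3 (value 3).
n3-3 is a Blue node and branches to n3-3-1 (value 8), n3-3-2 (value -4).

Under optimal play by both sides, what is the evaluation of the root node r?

-6

n1-1 (Blue): min(0, -6, -3) = -6
n1-2 (Blue): min(-7, 9, -9) = -9
n1 (Red): max(-6, -9) = -6
n2-1 (Blue): min(4, 0, -4, 9) = -4
n2-2 (Blue): min(-9, 5) = -9
n2 (Red): max(-4, -9) = -4
n3-1 (Blue): min(-2, -6) = -6
n3-2 (Blue): min(7, 0, 3) = 0
n3-3 (Blue): min(8, -4) = -4
n3 (Red): max(-6, 0, -4) = 0
r (Blue): min(-6, -4, 0) = -6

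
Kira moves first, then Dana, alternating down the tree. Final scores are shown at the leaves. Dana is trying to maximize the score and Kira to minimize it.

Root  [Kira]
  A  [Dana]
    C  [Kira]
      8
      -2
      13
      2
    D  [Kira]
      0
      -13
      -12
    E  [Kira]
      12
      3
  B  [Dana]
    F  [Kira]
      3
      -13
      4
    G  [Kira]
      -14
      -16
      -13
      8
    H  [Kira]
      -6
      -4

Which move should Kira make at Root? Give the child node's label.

C (Kira): min(8, -2, 13, 2) = -2
D (Kira): min(0, -13, -12) = -13
E (Kira): min(12, 3) = 3
A (Dana): max(-2, -13, 3) = 3
F (Kira): min(3, -13, 4) = -13
G (Kira): min(-14, -16, -13, 8) = -16
H (Kira): min(-6, -4) = -6
B (Dana): max(-13, -16, -6) = -6
Root (Kira): min(3, -6) = -6
Kira at Root wants the lowest of {A=3, B=-6}, so chooses B.

B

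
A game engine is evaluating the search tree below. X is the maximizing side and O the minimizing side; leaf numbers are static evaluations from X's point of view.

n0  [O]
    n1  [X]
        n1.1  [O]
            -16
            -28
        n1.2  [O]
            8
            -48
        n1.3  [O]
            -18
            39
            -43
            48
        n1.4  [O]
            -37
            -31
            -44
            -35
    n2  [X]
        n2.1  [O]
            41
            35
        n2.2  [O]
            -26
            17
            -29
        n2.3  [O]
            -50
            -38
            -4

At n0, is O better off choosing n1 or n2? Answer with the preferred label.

n1.1 (O): min(-16, -28) = -28
n1.2 (O): min(8, -48) = -48
n1.3 (O): min(-18, 39, -43, 48) = -43
n1.4 (O): min(-37, -31, -44, -35) = -44
n1 (X): max(-28, -48, -43, -44) = -28
n2.1 (O): min(41, 35) = 35
n2.2 (O): min(-26, 17, -29) = -29
n2.3 (O): min(-50, -38, -4) = -50
n2 (X): max(35, -29, -50) = 35
O prefers the lower value; n1=-28, n2=35. n1 is better since -28 < 35.

n1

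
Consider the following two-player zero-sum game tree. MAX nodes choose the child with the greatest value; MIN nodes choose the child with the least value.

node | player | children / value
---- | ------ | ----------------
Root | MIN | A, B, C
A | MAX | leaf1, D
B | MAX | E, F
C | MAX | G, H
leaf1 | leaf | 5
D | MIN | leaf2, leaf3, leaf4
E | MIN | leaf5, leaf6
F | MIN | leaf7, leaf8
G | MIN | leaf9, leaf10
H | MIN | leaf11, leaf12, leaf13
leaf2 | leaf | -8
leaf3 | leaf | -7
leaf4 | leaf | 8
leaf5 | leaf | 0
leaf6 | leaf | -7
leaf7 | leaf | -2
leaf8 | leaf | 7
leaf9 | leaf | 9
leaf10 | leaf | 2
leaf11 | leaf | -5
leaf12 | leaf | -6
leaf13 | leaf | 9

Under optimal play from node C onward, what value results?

G (MIN): min(9, 2) = 2
H (MIN): min(-5, -6, 9) = -6
C (MAX): max(2, -6) = 2

2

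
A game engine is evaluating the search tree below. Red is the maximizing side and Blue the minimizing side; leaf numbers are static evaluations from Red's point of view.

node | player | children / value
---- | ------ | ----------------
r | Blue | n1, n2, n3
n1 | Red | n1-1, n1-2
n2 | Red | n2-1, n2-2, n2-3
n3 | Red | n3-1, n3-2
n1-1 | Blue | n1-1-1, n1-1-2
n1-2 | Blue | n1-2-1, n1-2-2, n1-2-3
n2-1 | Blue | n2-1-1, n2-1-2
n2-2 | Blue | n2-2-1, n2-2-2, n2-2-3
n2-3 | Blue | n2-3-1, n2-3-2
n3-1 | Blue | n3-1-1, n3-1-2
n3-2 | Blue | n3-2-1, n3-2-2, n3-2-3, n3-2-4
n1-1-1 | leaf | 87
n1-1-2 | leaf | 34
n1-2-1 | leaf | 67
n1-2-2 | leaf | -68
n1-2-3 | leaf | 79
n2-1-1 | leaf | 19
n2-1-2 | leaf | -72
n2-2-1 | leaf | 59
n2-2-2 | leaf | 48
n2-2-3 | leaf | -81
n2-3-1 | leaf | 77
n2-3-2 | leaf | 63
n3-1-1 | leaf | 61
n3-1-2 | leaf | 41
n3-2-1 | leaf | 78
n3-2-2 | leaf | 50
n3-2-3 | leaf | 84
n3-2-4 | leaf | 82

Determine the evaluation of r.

34

n1-1 (Blue): min(87, 34) = 34
n1-2 (Blue): min(67, -68, 79) = -68
n1 (Red): max(34, -68) = 34
n2-1 (Blue): min(19, -72) = -72
n2-2 (Blue): min(59, 48, -81) = -81
n2-3 (Blue): min(77, 63) = 63
n2 (Red): max(-72, -81, 63) = 63
n3-1 (Blue): min(61, 41) = 41
n3-2 (Blue): min(78, 50, 84, 82) = 50
n3 (Red): max(41, 50) = 50
r (Blue): min(34, 63, 50) = 34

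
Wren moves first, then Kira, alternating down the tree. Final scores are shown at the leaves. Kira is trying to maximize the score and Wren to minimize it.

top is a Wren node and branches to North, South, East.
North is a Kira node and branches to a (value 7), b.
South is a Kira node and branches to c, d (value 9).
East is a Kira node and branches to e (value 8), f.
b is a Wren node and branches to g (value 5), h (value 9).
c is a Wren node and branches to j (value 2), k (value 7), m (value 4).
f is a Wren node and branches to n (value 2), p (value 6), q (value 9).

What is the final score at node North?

7

b (Wren): min(5, 9) = 5
North (Kira): max(7, 5) = 7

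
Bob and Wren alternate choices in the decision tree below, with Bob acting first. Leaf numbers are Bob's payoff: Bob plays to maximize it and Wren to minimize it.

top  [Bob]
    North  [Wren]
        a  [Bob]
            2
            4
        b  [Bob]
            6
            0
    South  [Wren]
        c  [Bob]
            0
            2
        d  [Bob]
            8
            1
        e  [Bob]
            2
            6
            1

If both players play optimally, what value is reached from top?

4

a (Bob): max(2, 4) = 4
b (Bob): max(6, 0) = 6
North (Wren): min(4, 6) = 4
c (Bob): max(0, 2) = 2
d (Bob): max(8, 1) = 8
e (Bob): max(2, 6, 1) = 6
South (Wren): min(2, 8, 6) = 2
top (Bob): max(4, 2) = 4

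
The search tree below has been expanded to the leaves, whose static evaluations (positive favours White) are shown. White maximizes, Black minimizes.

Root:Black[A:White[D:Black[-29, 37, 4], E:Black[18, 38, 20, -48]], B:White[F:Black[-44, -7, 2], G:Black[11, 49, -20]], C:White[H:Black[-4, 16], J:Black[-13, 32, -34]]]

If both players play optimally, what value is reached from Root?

-29

D (Black): min(-29, 37, 4) = -29
E (Black): min(18, 38, 20, -48) = -48
A (White): max(-29, -48) = -29
F (Black): min(-44, -7, 2) = -44
G (Black): min(11, 49, -20) = -20
B (White): max(-44, -20) = -20
H (Black): min(-4, 16) = -4
J (Black): min(-13, 32, -34) = -34
C (White): max(-4, -34) = -4
Root (Black): min(-29, -20, -4) = -29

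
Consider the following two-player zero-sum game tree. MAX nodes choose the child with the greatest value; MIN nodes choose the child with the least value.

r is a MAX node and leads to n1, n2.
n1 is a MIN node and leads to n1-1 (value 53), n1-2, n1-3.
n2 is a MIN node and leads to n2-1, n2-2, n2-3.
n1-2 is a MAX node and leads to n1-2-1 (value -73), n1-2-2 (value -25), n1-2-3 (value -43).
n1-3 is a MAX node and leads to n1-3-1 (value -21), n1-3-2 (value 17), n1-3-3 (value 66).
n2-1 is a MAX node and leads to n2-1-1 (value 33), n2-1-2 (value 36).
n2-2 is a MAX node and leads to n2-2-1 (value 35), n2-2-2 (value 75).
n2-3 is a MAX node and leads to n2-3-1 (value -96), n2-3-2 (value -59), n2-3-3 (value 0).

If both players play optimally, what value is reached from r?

n1-2 (MAX): max(-73, -25, -43) = -25
n1-3 (MAX): max(-21, 17, 66) = 66
n1 (MIN): min(53, -25, 66) = -25
n2-1 (MAX): max(33, 36) = 36
n2-2 (MAX): max(35, 75) = 75
n2-3 (MAX): max(-96, -59, 0) = 0
n2 (MIN): min(36, 75, 0) = 0
r (MAX): max(-25, 0) = 0

0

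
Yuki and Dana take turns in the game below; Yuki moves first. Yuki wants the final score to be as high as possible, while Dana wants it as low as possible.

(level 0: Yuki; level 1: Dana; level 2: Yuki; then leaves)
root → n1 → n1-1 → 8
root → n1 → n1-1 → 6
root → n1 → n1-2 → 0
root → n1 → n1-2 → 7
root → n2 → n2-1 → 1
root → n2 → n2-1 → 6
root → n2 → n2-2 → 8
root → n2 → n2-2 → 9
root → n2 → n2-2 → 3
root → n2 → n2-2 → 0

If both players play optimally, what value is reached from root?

7

n1-1 (Yuki): max(8, 6) = 8
n1-2 (Yuki): max(0, 7) = 7
n1 (Dana): min(8, 7) = 7
n2-1 (Yuki): max(1, 6) = 6
n2-2 (Yuki): max(8, 9, 3, 0) = 9
n2 (Dana): min(6, 9) = 6
root (Yuki): max(7, 6) = 7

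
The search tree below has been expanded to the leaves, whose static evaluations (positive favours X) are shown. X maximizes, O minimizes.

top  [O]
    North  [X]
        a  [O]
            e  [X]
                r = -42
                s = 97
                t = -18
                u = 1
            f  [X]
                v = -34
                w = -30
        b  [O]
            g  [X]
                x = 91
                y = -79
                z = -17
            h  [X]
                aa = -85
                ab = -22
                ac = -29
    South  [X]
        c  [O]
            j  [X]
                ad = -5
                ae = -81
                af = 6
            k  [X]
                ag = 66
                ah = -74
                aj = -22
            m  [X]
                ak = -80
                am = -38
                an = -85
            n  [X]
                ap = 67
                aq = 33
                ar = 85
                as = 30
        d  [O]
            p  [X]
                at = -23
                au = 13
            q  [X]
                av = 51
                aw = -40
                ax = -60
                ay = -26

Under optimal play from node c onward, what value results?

-38

j (X): max(-5, -81, 6) = 6
k (X): max(66, -74, -22) = 66
m (X): max(-80, -38, -85) = -38
n (X): max(67, 33, 85, 30) = 85
c (O): min(6, 66, -38, 85) = -38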